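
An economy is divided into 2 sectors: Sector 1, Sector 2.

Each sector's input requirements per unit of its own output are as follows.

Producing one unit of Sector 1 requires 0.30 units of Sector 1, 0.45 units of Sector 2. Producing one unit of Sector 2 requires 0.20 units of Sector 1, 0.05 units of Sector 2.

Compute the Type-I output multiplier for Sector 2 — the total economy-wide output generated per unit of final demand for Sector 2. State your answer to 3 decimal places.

m_2 = 1.565

I − A =
  [   0.70    -0.20]
  [  -0.45     0.95]
det(I−A) = (0.70)(0.95) − (-0.20)(-0.45) = 0.5750
adj(I−A) = [[0.95, 0.20], [0.45, 0.70]]
(I − A)⁻¹ = adj(I−A) / det(I−A) ≈
  [   1.6522     0.3478]
  [   0.7826     1.2174]
The output multiplier for sector j is the column-j sum of the Leontief inverse (I − A)⁻¹ = adj(I−A) / det(I−A).
Column 2 of adj(I−A): (0.20, 0.70); det(I−A) = 0.5750.
m_2 = (0.20 + 0.70) / 0.5750 = 0.90 / 0.5750 ≈ 1.565.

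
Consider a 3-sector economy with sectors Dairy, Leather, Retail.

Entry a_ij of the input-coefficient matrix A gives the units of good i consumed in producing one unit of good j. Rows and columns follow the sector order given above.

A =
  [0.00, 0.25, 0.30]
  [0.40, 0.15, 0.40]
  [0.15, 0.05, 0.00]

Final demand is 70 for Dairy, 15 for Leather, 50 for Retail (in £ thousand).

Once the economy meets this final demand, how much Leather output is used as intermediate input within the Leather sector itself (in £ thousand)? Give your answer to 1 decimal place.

I − A =
  [   1.00    -0.25    -0.30]
  [  -0.40     0.85    -0.40]
  [  -0.15    -0.05     1.00]
Cofactors of I−A, C_ij = (−1)^(i+j)·(minor ij) (rows/columns in the sector order above):
  C_11 = (0.85)(1.00) − (-0.40)(-0.05) = 0.8300
  C_12 = −[(-0.40)(1.00) − (-0.40)(-0.15)] = 0.4600
  C_13 = (-0.40)(-0.05) − (0.85)(-0.15) = 0.1475
  C_21 = −[(-0.25)(1.00) − (-0.30)(-0.05)] = 0.2650
  C_22 = (1.00)(1.00) − (-0.30)(-0.15) = 0.9550
  C_23 = −[(1.00)(-0.05) − (-0.25)(-0.15)] = 0.0875
  C_31 = (-0.25)(-0.40) − (-0.30)(0.85) = 0.3550
  C_32 = −[(1.00)(-0.40) − (-0.30)(-0.40)] = 0.5200
  C_33 = (1.00)(0.85) − (-0.25)(-0.40) = 0.7500
det(I−A) = Σ_j (I−A)_1j·C_1j = (1.00)(0.8300) + (-0.25)(0.4600) + (-0.30)(0.1475) = 0.67075
adj(I−A) = Cᵀ =
  [ 0.8300   0.2650   0.3550]
  [ 0.4600   0.9550   0.5200]
  [ 0.1475   0.0875   0.7500]
(I − A)⁻¹ = adj(I−A) / det(I−A) ≈
  [   1.2374     0.3951     0.5293]
  [   0.6858     1.4238     0.7753]
  [   0.2199     0.1305     1.1182]
First solve x = (I − A)⁻¹ d = adj(I−A)·d / det(I−A); in particular x_L = (0.4600·70 + 0.9550·15 + 0.5200·50) / 0.67075 = 72.525 / 0.67075 ≈ 108.125.
Intermediate flow from L to L: z_LL = a_LL · x_L = 0.15 × 72.525 / 0.67075 = 10.87875 / 0.67075 ≈ 16.2.

z_LL = 16.2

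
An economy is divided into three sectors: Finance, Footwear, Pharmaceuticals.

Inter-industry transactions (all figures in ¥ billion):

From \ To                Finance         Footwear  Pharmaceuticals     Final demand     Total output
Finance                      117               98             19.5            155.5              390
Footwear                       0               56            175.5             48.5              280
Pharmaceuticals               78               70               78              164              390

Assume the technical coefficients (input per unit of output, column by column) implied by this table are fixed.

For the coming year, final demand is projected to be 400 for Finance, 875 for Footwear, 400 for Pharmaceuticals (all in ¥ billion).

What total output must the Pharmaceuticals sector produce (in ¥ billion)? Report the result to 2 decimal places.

x_3 = 1523.50

Technical coefficients a_ij = z_ij / X_j:
  a_11 = 117/390 = 0.30, a_21 = 0/390 = 0.00, a_31 = 78/390 = 0.20
  a_12 = 98/280 = 0.35, a_22 = 56/280 = 0.20, a_32 = 70/280 = 0.25
  a_13 = 19.5/390 = 0.05, a_23 = 175.5/390 = 0.45, a_33 = 78/390 = 0.20
I − A =
  [   0.70    -0.35    -0.05]
  [   0.00     0.80    -0.45]
  [  -0.20    -0.25     0.80]
Cofactors of I−A, C_ij = (−1)^(i+j)·(minor ij) (rows/columns in the sector order above):
  C_11 = (0.80)(0.80) − (-0.45)(-0.25) = 0.5275
  C_12 = −[(0.00)(0.80) − (-0.45)(-0.20)] = 0.0900
  C_13 = (0.00)(-0.25) − (0.80)(-0.20) = 0.1600
  C_21 = −[(-0.35)(0.80) − (-0.05)(-0.25)] = 0.2925
  C_22 = (0.70)(0.80) − (-0.05)(-0.20) = 0.5500
  C_23 = −[(0.70)(-0.25) − (-0.35)(-0.20)] = 0.2450
  C_31 = (-0.35)(-0.45) − (-0.05)(0.80) = 0.1975
  C_32 = −[(0.70)(-0.45) − (-0.05)(0.00)] = 0.3150
  C_33 = (0.70)(0.80) − (-0.35)(0.00) = 0.5600
det(I−A) = Σ_j (I−A)_1j·C_1j = (0.70)(0.5275) + (-0.35)(0.0900) + (-0.05)(0.1600) = 0.32975
adj(I−A) = Cᵀ =
  [ 0.5275   0.2925   0.1975]
  [ 0.0900   0.5500   0.3150]
  [ 0.1600   0.2450   0.5600]
(I − A)⁻¹ = adj(I−A) / det(I−A) ≈
  [   1.5997     0.8870     0.5989]
  [   0.2729     1.6679     0.9553]
  [   0.4852     0.7430     1.6983]
x = (I − A)⁻¹ d = adj(I−A)·d / det(I−A), with det(I−A) = 0.32975:
  x_1 = (0.5275·400 + 0.2925·875 + 0.1975·400) / 0.32975 = 545.9375 / 0.32975 ≈ 1655.61
  x_2 = (0.0900·400 + 0.5500·875 + 0.3150·400) / 0.32975 = 643.25 / 0.32975 ≈ 1950.72
  x_3 = (0.1600·400 + 0.2450·875 + 0.5600·400) / 0.32975 = 502.375 / 0.32975 ≈ 1523.50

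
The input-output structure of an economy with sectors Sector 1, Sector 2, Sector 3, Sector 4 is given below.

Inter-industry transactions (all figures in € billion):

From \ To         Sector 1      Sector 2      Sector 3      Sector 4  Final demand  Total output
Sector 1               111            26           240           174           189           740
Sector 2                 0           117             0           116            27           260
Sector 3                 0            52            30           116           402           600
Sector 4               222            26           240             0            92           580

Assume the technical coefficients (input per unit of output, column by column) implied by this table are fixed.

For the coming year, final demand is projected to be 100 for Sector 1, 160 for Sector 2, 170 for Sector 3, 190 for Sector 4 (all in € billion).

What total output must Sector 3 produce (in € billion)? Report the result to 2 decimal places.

Technical coefficients a_ij = z_ij / X_j:
  a_11 = 111/740 = 0.15, a_21 = 0/740 = 0.00, a_31 = 0/740 = 0.00, a_41 = 222/740 = 0.30
  a_12 = 26/260 = 0.10, a_22 = 117/260 = 0.45, a_32 = 52/260 = 0.20, a_42 = 26/260 = 0.10
  a_13 = 240/600 = 0.40, a_23 = 0/600 = 0.00, a_33 = 30/600 = 0.05, a_43 = 240/600 = 0.40
  a_14 = 174/580 = 0.30, a_24 = 116/580 = 0.20, a_34 = 116/580 = 0.20, a_44 = 0/580 = 0.00
I − A =
  [   0.85    -0.10    -0.40    -0.30]
  [   0.00     0.55     0.00    -0.20]
  [   0.00    -0.20     0.95    -0.20]
  [  -0.30    -0.10    -0.40     1.00]
Compute the cofactors C_ij = (−1)^(i+j)·(3×3 minor ij) of I−A; the adjugate is their transpose:
adj(I−A) = Cᵀ =
  [ 0.443500   0.227500   0.286000   0.235750]
  [ 0.057000   0.630000   0.092000   0.161500]
  [ 0.045000   0.175000   0.395000   0.127500]
  [ 0.156750   0.201250   0.253000   0.444125]
det(I−A) = Σ_j (I−A)_1j·C_1j = (0.85)(0.443500) + (-0.10)(0.057000) + (-0.40)(0.045000) + (-0.30)(0.156750) = 0.30625
(I − A)⁻¹ = adj(I−A) / det(I−A) ≈
  [   1.4482     0.7429     0.9339     0.7698]
  [   0.1861     2.0571     0.3004     0.5273]
  [   0.1469     0.5714     1.2898     0.4163]
  [   0.5118     0.6571     0.8261     1.4502]
x = (I − A)⁻¹ d = adj(I−A)·d / det(I−A), with det(I−A) = 0.30625:
  x_1 = (0.443500·100 + 0.227500·160 + 0.286000·170 + 0.235750·190) / 0.30625 = 174.1625 / 0.30625 ≈ 568.69
  x_2 = (0.057000·100 + 0.630000·160 + 0.092000·170 + 0.161500·190) / 0.30625 = 152.825 / 0.30625 ≈ 499.02
  x_3 = (0.045000·100 + 0.175000·160 + 0.395000·170 + 0.127500·190) / 0.30625 = 123.875 / 0.30625 ≈ 404.49
  x_4 = (0.156750·100 + 0.201250·160 + 0.253000·170 + 0.444125·190) / 0.30625 = 175.26875 / 0.30625 ≈ 572.31

x_3 = 404.49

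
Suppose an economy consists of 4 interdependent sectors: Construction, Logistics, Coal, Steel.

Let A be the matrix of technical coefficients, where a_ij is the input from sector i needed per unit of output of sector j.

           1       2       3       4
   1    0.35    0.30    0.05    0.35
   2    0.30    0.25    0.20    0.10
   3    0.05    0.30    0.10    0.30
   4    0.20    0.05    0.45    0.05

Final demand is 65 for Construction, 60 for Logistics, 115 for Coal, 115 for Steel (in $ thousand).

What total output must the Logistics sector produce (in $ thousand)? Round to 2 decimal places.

I − A =
  [   0.65    -0.30    -0.05    -0.35]
  [  -0.30     0.75    -0.20    -0.10]
  [  -0.05    -0.30     0.90    -0.30]
  [  -0.20    -0.05    -0.45     0.95]
Compute the cofactors C_ij = (−1)^(i+j)·(3×3 minor ij) of I−A; the adjugate is their transpose:
adj(I−A) = Cᵀ =
  [ 0.462000   0.294000   0.227500   0.273000]
  [ 0.257750   0.391750   0.201250   0.199750]
  [ 0.176375   0.207125   0.310625   0.184875]
  [ 0.194375   0.180625   0.205625   0.309375]
det(I−A) = Σ_j (I−A)_1j·C_1j = (0.65)(0.462000) + (-0.30)(0.257750) + (-0.05)(0.176375) + (-0.35)(0.194375) = 0.146125
(I − A)⁻¹ = adj(I−A) / det(I−A) ≈
  [   3.1617     2.0120     1.5569     1.8683]
  [   1.7639     2.6809     1.3772     1.3670]
  [   1.2070     1.4175     2.1257     1.2652]
  [   1.3302     1.2361     1.4072     2.1172]
x = (I − A)⁻¹ d = adj(I−A)·d / det(I−A), with det(I−A) = 0.146125:
  x_1 = (0.462000·65 + 0.294000·60 + 0.227500·115 + 0.273000·115) / 0.146125 = 105.2275 / 0.146125 ≈ 720.12
  x_2 = (0.257750·65 + 0.391750·60 + 0.201250·115 + 0.199750·115) / 0.146125 = 86.37375 / 0.146125 ≈ 591.09
  x_3 = (0.176375·65 + 0.207125·60 + 0.310625·115 + 0.184875·115) / 0.146125 = 80.874375 / 0.146125 ≈ 553.46
  x_4 = (0.194375·65 + 0.180625·60 + 0.205625·115 + 0.309375·115) / 0.146125 = 82.696875 / 0.146125 ≈ 565.93

x_2 = 591.09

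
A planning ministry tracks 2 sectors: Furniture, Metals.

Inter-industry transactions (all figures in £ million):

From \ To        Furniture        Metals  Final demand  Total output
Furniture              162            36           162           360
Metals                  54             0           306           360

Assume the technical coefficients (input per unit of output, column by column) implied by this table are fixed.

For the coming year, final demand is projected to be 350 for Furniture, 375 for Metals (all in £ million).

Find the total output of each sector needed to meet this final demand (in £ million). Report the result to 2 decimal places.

x_1 = 724.30, x_2 = 483.64

Technical coefficients a_ij = z_ij / X_j:
  a_11 = 162/360 = 0.45, a_21 = 54/360 = 0.15
  a_12 = 36/360 = 0.10, a_22 = 0/360 = 0.00
I − A =
  [   0.55    -0.10]
  [  -0.15     1.00]
det(I−A) = (0.55)(1.00) − (-0.10)(-0.15) = 0.5350
adj(I−A) = [[1.00, 0.10], [0.15, 0.55]]
(I − A)⁻¹ = adj(I−A) / det(I−A) ≈
  [   1.8692     0.1869]
  [   0.2804     1.0280]
x = (I − A)⁻¹ d = adj(I−A)·d / det(I−A), with det(I−A) = 0.5350:
  x_1 = (1.00·350 + 0.10·375) / 0.5350 = 387.50 / 0.5350 ≈ 724.30
  x_2 = (0.15·350 + 0.55·375) / 0.5350 = 258.75 / 0.5350 ≈ 483.64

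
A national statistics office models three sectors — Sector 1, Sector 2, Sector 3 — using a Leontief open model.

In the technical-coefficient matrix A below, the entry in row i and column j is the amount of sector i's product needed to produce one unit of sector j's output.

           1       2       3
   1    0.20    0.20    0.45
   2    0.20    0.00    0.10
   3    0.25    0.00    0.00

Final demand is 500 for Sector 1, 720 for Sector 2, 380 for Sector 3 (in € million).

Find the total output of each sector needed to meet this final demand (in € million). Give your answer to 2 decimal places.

x_1 = 1280.31, x_2 = 1046.07, x_3 = 700.08

I − A =
  [   0.80    -0.20    -0.45]
  [  -0.20     1.00    -0.10]
  [  -0.25     0.00     1.00]
Cofactors of I−A, C_ij = (−1)^(i+j)·(minor ij) (rows/columns in the sector order above):
  C_11 = (1.00)(1.00) − (-0.10)(0.00) = 1.0000
  C_12 = −[(-0.20)(1.00) − (-0.10)(-0.25)] = 0.2250
  C_13 = (-0.20)(0.00) − (1.00)(-0.25) = 0.2500
  C_21 = −[(-0.20)(1.00) − (-0.45)(0.00)] = 0.2000
  C_22 = (0.80)(1.00) − (-0.45)(-0.25) = 0.6875
  C_23 = −[(0.80)(0.00) − (-0.20)(-0.25)] = 0.0500
  C_31 = (-0.20)(-0.10) − (-0.45)(1.00) = 0.4700
  C_32 = −[(0.80)(-0.10) − (-0.45)(-0.20)] = 0.1700
  C_33 = (0.80)(1.00) − (-0.20)(-0.20) = 0.7600
det(I−A) = Σ_j (I−A)_1j·C_1j = (0.80)(1.0000) + (-0.20)(0.2250) + (-0.45)(0.2500) = 0.6425
adj(I−A) = Cᵀ =
  [ 1.0000   0.2000   0.4700]
  [ 0.2250   0.6875   0.1700]
  [ 0.2500   0.0500   0.7600]
(I − A)⁻¹ = adj(I−A) / det(I−A) ≈
  [   1.5564     0.3113     0.7315]
  [   0.3502     1.0700     0.2646]
  [   0.3891     0.0778     1.1829]
x = (I − A)⁻¹ d = adj(I−A)·d / det(I−A), with det(I−A) = 0.6425:
  x_1 = (1.0000·500 + 0.2000·720 + 0.4700·380) / 0.6425 = 822.60 / 0.6425 ≈ 1280.31
  x_2 = (0.2250·500 + 0.6875·720 + 0.1700·380) / 0.6425 = 672.10 / 0.6425 ≈ 1046.07
  x_3 = (0.2500·500 + 0.0500·720 + 0.7600·380) / 0.6425 = 449.80 / 0.6425 ≈ 700.08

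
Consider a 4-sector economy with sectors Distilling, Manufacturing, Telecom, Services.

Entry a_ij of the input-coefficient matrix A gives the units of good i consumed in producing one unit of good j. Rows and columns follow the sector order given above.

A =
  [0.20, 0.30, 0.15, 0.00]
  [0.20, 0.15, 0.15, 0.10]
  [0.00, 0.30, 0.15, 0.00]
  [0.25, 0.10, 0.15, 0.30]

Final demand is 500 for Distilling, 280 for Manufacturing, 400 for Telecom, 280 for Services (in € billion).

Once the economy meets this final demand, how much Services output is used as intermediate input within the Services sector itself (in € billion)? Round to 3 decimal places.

I − A =
  [   0.80    -0.30    -0.15     0.00]
  [  -0.20     0.85    -0.15    -0.10]
  [   0.00    -0.30     0.85     0.00]
  [  -0.25    -0.10    -0.15     0.70]
Compute the cofactors C_ij = (−1)^(i+j)·(3×3 minor ij) of I−A; the adjugate is their transpose:
adj(I−A) = Cᵀ =
  [ 0.461250   0.210000   0.123750   0.030000]
  [ 0.140250   0.476000   0.120750   0.068000]
  [ 0.049500   0.168000   0.418500   0.024000]
  [ 0.195375   0.179000   0.151125   0.482000]
det(I−A) = Σ_j (I−A)_1j·C_1j = (0.80)(0.461250) + (-0.30)(0.140250) + (-0.15)(0.049500) + (0.00)(0.195375) = 0.3195
(I − A)⁻¹ = adj(I−A) / det(I−A) ≈
  [   1.4437     0.6573     0.3873     0.0939]
  [   0.4390     1.4898     0.3779     0.2128]
  [   0.1549     0.5258     1.3099     0.0751]
  [   0.6115     0.5603     0.4730     1.5086]
First solve x = (I − A)⁻¹ d = adj(I−A)·d / det(I−A); in particular x_S = (0.195375·500 + 0.179000·280 + 0.151125·400 + 0.482000·280) / 0.3195 = 343.2175 / 0.3195 ≈ 1074.23318.
Intermediate flow from S to S: z_SS = a_SS · x_S = 0.30 × 343.2175 / 0.3195 = 102.96525 / 0.3195 ≈ 322.270.

z_SS = 322.270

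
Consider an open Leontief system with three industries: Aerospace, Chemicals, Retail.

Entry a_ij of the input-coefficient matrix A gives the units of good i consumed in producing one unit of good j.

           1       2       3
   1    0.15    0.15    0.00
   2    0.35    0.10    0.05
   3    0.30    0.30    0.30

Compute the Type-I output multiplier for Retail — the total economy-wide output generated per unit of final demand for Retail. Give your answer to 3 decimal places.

m_3 = 1.576

I − A =
  [   0.85    -0.15     0.00]
  [  -0.35     0.90    -0.05]
  [  -0.30    -0.30     0.70]
Cofactors of I−A, C_ij = (−1)^(i+j)·(minor ij) (rows/columns in the sector order above):
  C_11 = (0.90)(0.70) − (-0.05)(-0.30) = 0.6150
  C_12 = −[(-0.35)(0.70) − (-0.05)(-0.30)] = 0.2600
  C_13 = (-0.35)(-0.30) − (0.90)(-0.30) = 0.3750
  C_21 = −[(-0.15)(0.70) − (0.00)(-0.30)] = 0.1050
  C_22 = (0.85)(0.70) − (0.00)(-0.30) = 0.5950
  C_23 = −[(0.85)(-0.30) − (-0.15)(-0.30)] = 0.3000
  C_31 = (-0.15)(-0.05) − (0.00)(0.90) = 0.0075
  C_32 = −[(0.85)(-0.05) − (0.00)(-0.35)] = 0.0425
  C_33 = (0.85)(0.90) − (-0.15)(-0.35) = 0.7125
det(I−A) = Σ_j (I−A)_1j·C_1j = (0.85)(0.6150) + (-0.15)(0.2600) + (0.00)(0.3750) = 0.48375
adj(I−A) = Cᵀ =
  [ 0.6150   0.1050   0.0075]
  [ 0.2600   0.5950   0.0425]
  [ 0.3750   0.3000   0.7125]
(I − A)⁻¹ = adj(I−A) / det(I−A) ≈
  [   1.2713     0.2171     0.0155]
  [   0.5375     1.2300     0.0879]
  [   0.7752     0.6202     1.4729]
The output multiplier for sector j is the column-j sum of the Leontief inverse (I − A)⁻¹ = adj(I−A) / det(I−A).
Column 3 of adj(I−A): (0.0075, 0.0425, 0.7125); det(I−A) = 0.48375.
m_3 = (0.0075 + 0.0425 + 0.7125) / 0.48375 = 0.7625 / 0.48375 ≈ 1.576.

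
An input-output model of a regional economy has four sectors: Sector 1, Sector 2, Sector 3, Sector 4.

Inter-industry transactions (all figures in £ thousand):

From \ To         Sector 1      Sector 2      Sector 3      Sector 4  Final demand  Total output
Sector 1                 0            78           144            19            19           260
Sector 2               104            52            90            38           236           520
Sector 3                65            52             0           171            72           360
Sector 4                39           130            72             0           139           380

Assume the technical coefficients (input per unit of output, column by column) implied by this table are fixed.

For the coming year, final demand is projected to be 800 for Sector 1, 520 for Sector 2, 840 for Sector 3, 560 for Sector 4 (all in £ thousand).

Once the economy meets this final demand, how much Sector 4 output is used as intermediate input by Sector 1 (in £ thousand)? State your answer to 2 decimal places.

Technical coefficients a_ij = z_ij / X_j:
  a_11 = 0/260 = 0.00, a_21 = 104/260 = 0.40, a_31 = 65/260 = 0.25, a_41 = 39/260 = 0.15
  a_12 = 78/520 = 0.15, a_22 = 52/520 = 0.10, a_32 = 52/520 = 0.10, a_42 = 130/520 = 0.25
  a_13 = 144/360 = 0.40, a_23 = 90/360 = 0.25, a_33 = 0/360 = 0.00, a_43 = 72/360 = 0.20
  a_14 = 19/380 = 0.05, a_24 = 38/380 = 0.10, a_34 = 171/380 = 0.45, a_44 = 0/380 = 0.00
I − A =
  [   1.00    -0.15    -0.40    -0.05]
  [  -0.40     0.90    -0.25    -0.10]
  [  -0.25    -0.10     1.00    -0.45]
  [  -0.15    -0.25    -0.20     1.00]
Compute the cofactors C_ij = (−1)^(i+j)·(3×3 minor ij) of I−A; the adjugate is their transpose:
adj(I−A) = Cᵀ =
  [ 0.738875   0.235000   0.402625   0.241625]
  [ 0.463375   0.773000   0.438125   0.297625]
  [ 0.366000   0.262500   0.801000   0.405000]
  [ 0.299875   0.281000   0.330125   0.699625]
det(I−A) = Σ_j (I−A)_1j·C_1j = (1.00)(0.738875) + (-0.15)(0.463375) + (-0.40)(0.366000) + (-0.05)(0.299875) = 0.507975
(I − A)⁻¹ = adj(I−A) / det(I−A) ≈
  [   1.4545     0.4626     0.7926     0.4757]
  [   0.9122     1.5217     0.8625     0.5859]
  [   0.7205     0.5168     1.5768     0.7973]
  [   0.5903     0.5532     0.6499     1.3773]
First solve x = (I − A)⁻¹ d = adj(I−A)·d / det(I−A); in particular x_1 = (0.738875·800 + 0.235000·520 + 0.402625·840 + 0.241625·560) / 0.507975 = 1186.815 / 0.507975 ≈ 2336.3650.
Intermediate flow from 4 to 1: z_41 = a_41 · x_1 = 0.15 × 1186.815 / 0.507975 = 178.02225 / 0.507975 ≈ 350.45.

z_41 = 350.45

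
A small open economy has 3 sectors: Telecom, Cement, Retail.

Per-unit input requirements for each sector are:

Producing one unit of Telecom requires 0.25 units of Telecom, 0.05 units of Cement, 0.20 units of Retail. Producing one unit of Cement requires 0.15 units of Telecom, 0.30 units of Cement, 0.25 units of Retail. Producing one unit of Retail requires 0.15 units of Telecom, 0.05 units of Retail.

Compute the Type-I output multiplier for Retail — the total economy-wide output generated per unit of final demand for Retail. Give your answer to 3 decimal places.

I − A =
  [   0.75    -0.15    -0.15]
  [  -0.05     0.70     0.00]
  [  -0.20    -0.25     0.95]
Cofactors of I−A, C_ij = (−1)^(i+j)·(minor ij) (rows/columns in the sector order above):
  C_11 = (0.70)(0.95) − (0.00)(-0.25) = 0.6650
  C_12 = −[(-0.05)(0.95) − (0.00)(-0.20)] = 0.0475
  C_13 = (-0.05)(-0.25) − (0.70)(-0.20) = 0.1525
  C_21 = −[(-0.15)(0.95) − (-0.15)(-0.25)] = 0.1800
  C_22 = (0.75)(0.95) − (-0.15)(-0.20) = 0.6825
  C_23 = −[(0.75)(-0.25) − (-0.15)(-0.20)] = 0.2175
  C_31 = (-0.15)(0.00) − (-0.15)(0.70) = 0.1050
  C_32 = −[(0.75)(0.00) − (-0.15)(-0.05)] = 0.0075
  C_33 = (0.75)(0.70) − (-0.15)(-0.05) = 0.5175
det(I−A) = Σ_j (I−A)_1j·C_1j = (0.75)(0.6650) + (-0.15)(0.0475) + (-0.15)(0.1525) = 0.46875
adj(I−A) = Cᵀ =
  [ 0.6650   0.1800   0.1050]
  [ 0.0475   0.6825   0.0075]
  [ 0.1525   0.2175   0.5175]
(I − A)⁻¹ = adj(I−A) / det(I−A) ≈
  [   1.4187     0.3840     0.2240]
  [   0.1013     1.4560     0.0160]
  [   0.3253     0.4640     1.1040]
The output multiplier for sector j is the column-j sum of the Leontief inverse (I − A)⁻¹ = adj(I−A) / det(I−A).
Column R of adj(I−A): (0.1050, 0.0075, 0.5175); det(I−A) = 0.46875.
m_R = (0.1050 + 0.0075 + 0.5175) / 0.46875 = 0.63 / 0.46875 = 1.344.

m_R = 1.344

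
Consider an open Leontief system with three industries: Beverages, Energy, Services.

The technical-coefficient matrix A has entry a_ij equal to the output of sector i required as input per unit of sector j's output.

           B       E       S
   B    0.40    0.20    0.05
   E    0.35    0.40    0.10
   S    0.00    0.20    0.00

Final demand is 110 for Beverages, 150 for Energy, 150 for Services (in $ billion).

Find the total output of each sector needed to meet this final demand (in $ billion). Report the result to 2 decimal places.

x_B = 374.50, x_E = 510.47, x_S = 252.09

I − A =
  [   0.60    -0.20    -0.05]
  [  -0.35     0.60    -0.10]
  [   0.00    -0.20     1.00]
Cofactors of I−A, C_ij = (−1)^(i+j)·(minor ij) (rows/columns in the sector order above):
  C_11 = (0.60)(1.00) − (-0.10)(-0.20) = 0.5800
  C_12 = −[(-0.35)(1.00) − (-0.10)(0.00)] = 0.3500
  C_13 = (-0.35)(-0.20) − (0.60)(0.00) = 0.0700
  C_21 = −[(-0.20)(1.00) − (-0.05)(-0.20)] = 0.2100
  C_22 = (0.60)(1.00) − (-0.05)(0.00) = 0.6000
  C_23 = −[(0.60)(-0.20) − (-0.20)(0.00)] = 0.1200
  C_31 = (-0.20)(-0.10) − (-0.05)(0.60) = 0.0500
  C_32 = −[(0.60)(-0.10) − (-0.05)(-0.35)] = 0.0775
  C_33 = (0.60)(0.60) − (-0.20)(-0.35) = 0.2900
det(I−A) = Σ_j (I−A)_1j·C_1j = (0.60)(0.5800) + (-0.20)(0.3500) + (-0.05)(0.0700) = 0.2745
adj(I−A) = Cᵀ =
  [ 0.5800   0.2100   0.0500]
  [ 0.3500   0.6000   0.0775]
  [ 0.0700   0.1200   0.2900]
(I − A)⁻¹ = adj(I−A) / det(I−A) ≈
  [   2.1129     0.7650     0.1821]
  [   1.2750     2.1858     0.2823]
  [   0.2550     0.4372     1.0565]
x = (I − A)⁻¹ d = adj(I−A)·d / det(I−A), with det(I−A) = 0.2745:
  x_B = (0.5800·110 + 0.2100·150 + 0.0500·150) / 0.2745 = 102.80 / 0.2745 ≈ 374.50
  x_E = (0.3500·110 + 0.6000·150 + 0.0775·150) / 0.2745 = 140.125 / 0.2745 ≈ 510.47
  x_S = (0.0700·110 + 0.1200·150 + 0.2900·150) / 0.2745 = 69.20 / 0.2745 ≈ 252.09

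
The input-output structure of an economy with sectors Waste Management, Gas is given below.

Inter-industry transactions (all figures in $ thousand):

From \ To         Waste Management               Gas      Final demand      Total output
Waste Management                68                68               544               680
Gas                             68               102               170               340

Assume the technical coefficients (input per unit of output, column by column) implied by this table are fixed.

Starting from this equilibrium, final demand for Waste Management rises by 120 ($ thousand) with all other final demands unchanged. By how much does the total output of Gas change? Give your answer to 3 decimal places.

Δx_2 = 19.672

Technical coefficients a_ij = z_ij / X_j:
  a_11 = 68/680 = 0.10, a_21 = 68/680 = 0.10
  a_12 = 68/340 = 0.20, a_22 = 102/340 = 0.30
I − A =
  [   0.90    -0.20]
  [  -0.10     0.70]
det(I−A) = (0.90)(0.70) − (-0.20)(-0.10) = 0.6100
adj(I−A) = [[0.70, 0.20], [0.10, 0.90]]
(I − A)⁻¹ = adj(I−A) / det(I−A) ≈
  [   1.1475     0.3279]
  [   0.1639     1.4754]
Δx = (I − A)⁻¹ Δd with Δd having +120 in the Waste Management component and 0 elsewhere.
So Δx_2 = L_21 · (+120), where L_21 = adj(I−A)_21 / det(I−A) = 0.10 / 0.6100.
Δx_2 = 0.10 × (+120) / 0.6100 = 12.00 / 0.6100 ≈ 19.672.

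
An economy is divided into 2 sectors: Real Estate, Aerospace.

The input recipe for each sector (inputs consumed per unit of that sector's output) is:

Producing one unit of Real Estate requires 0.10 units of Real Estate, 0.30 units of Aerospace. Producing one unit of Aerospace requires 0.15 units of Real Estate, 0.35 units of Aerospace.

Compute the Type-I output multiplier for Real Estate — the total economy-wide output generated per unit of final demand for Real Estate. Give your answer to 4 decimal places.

m_1 = 1.7593

I − A =
  [   0.90    -0.15]
  [  -0.30     0.65]
det(I−A) = (0.90)(0.65) − (-0.15)(-0.30) = 0.5400
adj(I−A) = [[0.65, 0.15], [0.30, 0.90]]
(I − A)⁻¹ = adj(I−A) / det(I−A) ≈
  [   1.20370     0.27778]
  [   0.55556     1.66667]
The output multiplier for sector j is the column-j sum of the Leontief inverse (I − A)⁻¹ = adj(I−A) / det(I−A).
Column 1 of adj(I−A): (0.65, 0.30); det(I−A) = 0.5400.
m_1 = (0.65 + 0.30) / 0.5400 = 0.95 / 0.5400 ≈ 1.7593.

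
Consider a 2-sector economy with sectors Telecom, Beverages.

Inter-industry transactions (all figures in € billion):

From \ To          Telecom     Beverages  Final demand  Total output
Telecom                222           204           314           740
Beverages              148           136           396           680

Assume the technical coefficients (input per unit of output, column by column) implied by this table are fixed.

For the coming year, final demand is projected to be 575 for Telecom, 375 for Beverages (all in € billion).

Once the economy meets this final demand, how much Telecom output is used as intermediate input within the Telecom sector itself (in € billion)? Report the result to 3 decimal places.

Technical coefficients a_ij = z_ij / X_j:
  a_TT = 222/740 = 0.30, a_BT = 148/740 = 0.20
  a_TB = 204/680 = 0.30, a_BB = 136/680 = 0.20
I − A =
  [   0.70    -0.30]
  [  -0.20     0.80]
det(I−A) = (0.70)(0.80) − (-0.30)(-0.20) = 0.5000
adj(I−A) = [[0.80, 0.30], [0.20, 0.70]]
(I − A)⁻¹ = adj(I−A) / det(I−A) ≈
  [   1.6000     0.6000]
  [   0.4000     1.4000]
First solve x = (I − A)⁻¹ d = adj(I−A)·d / det(I−A); in particular x_T = (0.80·575 + 0.30·375) / 0.5000 = 572.50 / 0.5000 = 1145.00000.
Intermediate flow from T to T: z_TT = a_TT · x_T = 0.30 × 572.50 / 0.5000 = 171.75 / 0.5000 = 343.500.

z_TT = 343.500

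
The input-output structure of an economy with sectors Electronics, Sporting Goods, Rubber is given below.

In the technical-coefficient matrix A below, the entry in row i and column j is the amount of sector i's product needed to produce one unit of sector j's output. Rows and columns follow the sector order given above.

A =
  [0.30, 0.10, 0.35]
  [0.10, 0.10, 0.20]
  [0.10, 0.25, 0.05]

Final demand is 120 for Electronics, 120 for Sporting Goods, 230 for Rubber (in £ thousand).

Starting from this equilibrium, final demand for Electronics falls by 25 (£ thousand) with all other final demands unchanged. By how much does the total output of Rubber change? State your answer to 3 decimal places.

I − A =
  [   0.70    -0.10    -0.35]
  [  -0.10     0.90    -0.20]
  [  -0.10    -0.25     0.95]
Cofactors of I−A, C_ij = (−1)^(i+j)·(minor ij) (rows/columns in the sector order above):
  C_11 = (0.90)(0.95) − (-0.20)(-0.25) = 0.8050
  C_12 = −[(-0.10)(0.95) − (-0.20)(-0.10)] = 0.1150
  C_13 = (-0.10)(-0.25) − (0.90)(-0.10) = 0.1150
  C_21 = −[(-0.10)(0.95) − (-0.35)(-0.25)] = 0.1825
  C_22 = (0.70)(0.95) − (-0.35)(-0.10) = 0.6300
  C_23 = −[(0.70)(-0.25) − (-0.10)(-0.10)] = 0.1850
  C_31 = (-0.10)(-0.20) − (-0.35)(0.90) = 0.3350
  C_32 = −[(0.70)(-0.20) − (-0.35)(-0.10)] = 0.1750
  C_33 = (0.70)(0.90) − (-0.10)(-0.10) = 0.6200
det(I−A) = Σ_j (I−A)_1j·C_1j = (0.70)(0.8050) + (-0.10)(0.1150) + (-0.35)(0.1150) = 0.51175
adj(I−A) = Cᵀ =
  [ 0.8050   0.1825   0.3350]
  [ 0.1150   0.6300   0.1750]
  [ 0.1150   0.1850   0.6200]
(I − A)⁻¹ = adj(I−A) / det(I−A) ≈
  [   1.5730     0.3566     0.6546]
  [   0.2247     1.2311     0.3420]
  [   0.2247     0.3615     1.2115]
Δx = (I − A)⁻¹ Δd with Δd having -25 in the Electronics component and 0 elsewhere.
So Δx_R = L_RE · (-25), where L_RE = adj(I−A)_RE / det(I−A) = 0.1150 / 0.51175.
Δx_R = 0.1150 × (-25) / 0.51175 = -2.875 / 0.51175 ≈ -5.618.

Δx_R = -5.618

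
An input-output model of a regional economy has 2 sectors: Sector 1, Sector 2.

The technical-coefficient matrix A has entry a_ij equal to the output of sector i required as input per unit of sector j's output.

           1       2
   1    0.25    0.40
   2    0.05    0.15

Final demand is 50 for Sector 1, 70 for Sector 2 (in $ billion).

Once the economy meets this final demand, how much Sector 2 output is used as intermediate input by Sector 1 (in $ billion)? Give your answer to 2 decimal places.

I − A =
  [   0.75    -0.40]
  [  -0.05     0.85]
det(I−A) = (0.75)(0.85) − (-0.40)(-0.05) = 0.6175
adj(I−A) = [[0.85, 0.40], [0.05, 0.75]]
(I − A)⁻¹ = adj(I−A) / det(I−A) ≈
  [   1.3765     0.6478]
  [   0.0810     1.2146]
First solve x = (I − A)⁻¹ d = adj(I−A)·d / det(I−A); in particular x_1 = (0.85·50 + 0.40·70) / 0.6175 = 70.50 / 0.6175 ≈ 114.1700.
Intermediate flow from 2 to 1: z_21 = a_21 · x_1 = 0.05 × 70.50 / 0.6175 = 3.525 / 0.6175 ≈ 5.71.

z_21 = 5.71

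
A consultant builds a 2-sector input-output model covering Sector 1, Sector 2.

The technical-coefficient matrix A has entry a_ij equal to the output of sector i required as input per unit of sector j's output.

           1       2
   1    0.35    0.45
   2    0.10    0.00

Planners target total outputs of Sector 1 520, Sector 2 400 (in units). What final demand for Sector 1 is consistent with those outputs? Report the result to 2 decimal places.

I − A =
  [   0.65    -0.45]
  [  -0.10     1.00]
d = (I − A) x:
  d_1 = (+0.65)·520 + (-0.45)·400 = 158.00
  d_2 = (-0.10)·520 + (+1.00)·400 = 348.00

d_1 = 158.00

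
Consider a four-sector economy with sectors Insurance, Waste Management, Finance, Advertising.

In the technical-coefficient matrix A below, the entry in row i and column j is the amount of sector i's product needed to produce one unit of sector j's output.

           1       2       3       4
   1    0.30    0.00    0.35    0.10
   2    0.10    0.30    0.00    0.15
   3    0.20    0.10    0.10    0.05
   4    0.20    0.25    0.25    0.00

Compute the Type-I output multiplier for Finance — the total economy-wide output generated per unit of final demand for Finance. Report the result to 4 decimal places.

I − A =
  [   0.70     0.00    -0.35    -0.10]
  [  -0.10     0.70     0.00    -0.15]
  [  -0.20    -0.10     0.90    -0.05]
  [  -0.20    -0.25    -0.25     1.00]
Compute the cofactors C_ij = (−1)^(i+j)·(3×3 minor ij) of I−A; the adjugate is their transpose:
adj(I−A) = Cᵀ =
  [ 0.583750   0.064375   0.249375   0.080500]
  [ 0.123250   0.524750   0.074250   0.094750]
  [ 0.153750   0.081750   0.447250   0.050000]
  [ 0.186000   0.164500   0.180250   0.388500]
det(I−A) = Σ_j (I−A)_1j·C_1j = (0.70)(0.583750) + (0.00)(0.123250) + (-0.35)(0.153750) + (-0.10)(0.186000) = 0.3362125
(I − A)⁻¹ = adj(I−A) / det(I−A) ≈
  [   1.73625     0.19147     0.74172     0.23943]
  [   0.36658     1.56077     0.22084     0.28182]
  [   0.45730     0.24315     1.33026     0.14872]
  [   0.55322     0.48927     0.53612     1.15552]
The output multiplier for sector j is the column-j sum of the Leontief inverse (I − A)⁻¹ = adj(I−A) / det(I−A).
Column 3 of adj(I−A): (0.249375, 0.074250, 0.447250, 0.180250); det(I−A) = 0.3362125.
m_3 = (0.249375 + 0.074250 + 0.447250 + 0.180250) / 0.3362125 = 0.951125 / 0.3362125 ≈ 2.8289.

m_3 = 2.8289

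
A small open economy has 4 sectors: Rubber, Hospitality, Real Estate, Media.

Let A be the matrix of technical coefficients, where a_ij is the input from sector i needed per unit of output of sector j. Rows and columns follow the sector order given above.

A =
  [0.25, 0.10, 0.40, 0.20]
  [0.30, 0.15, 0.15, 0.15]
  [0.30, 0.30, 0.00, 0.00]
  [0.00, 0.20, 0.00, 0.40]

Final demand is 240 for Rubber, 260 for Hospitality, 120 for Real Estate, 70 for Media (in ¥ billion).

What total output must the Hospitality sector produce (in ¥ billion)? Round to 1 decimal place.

x_2 = 779.2

I − A =
  [   0.75    -0.10    -0.40    -0.20]
  [  -0.30     0.85    -0.15    -0.15]
  [  -0.30    -0.30     1.00     0.00]
  [   0.00    -0.20     0.00     0.60]
Compute the cofactors C_ij = (−1)^(i+j)·(3×3 minor ij) of I−A; the adjugate is their transpose:
adj(I−A) = Cᵀ =
  [ 0.45300   0.17200   0.20700   0.19400]
  [ 0.20700   0.37800   0.13950   0.16350]
  [ 0.19800   0.16500   0.33000   0.10725]
  [ 0.06900   0.12600   0.04650   0.43125]
det(I−A) = Σ_j (I−A)_1j·C_1j = (0.75)(0.45300) + (-0.10)(0.20700) + (-0.40)(0.19800) + (-0.20)(0.06900) = 0.22605
(I − A)⁻¹ = adj(I−A) / det(I−A) ≈
  [   2.0040     0.7609     0.9157     0.8582]
  [   0.9157     1.6722     0.6171     0.7233]
  [   0.8759     0.7299     1.4599     0.4745]
  [   0.3052     0.5574     0.2057     1.9078]
x = (I − A)⁻¹ d = adj(I−A)·d / det(I−A), with det(I−A) = 0.22605:
  x_1 = (0.45300·240 + 0.17200·260 + 0.20700·120 + 0.19400·70) / 0.22605 = 191.86 / 0.22605 ≈ 848.8
  x_2 = (0.20700·240 + 0.37800·260 + 0.13950·120 + 0.16350·70) / 0.22605 = 176.145 / 0.22605 ≈ 779.2
  x_3 = (0.19800·240 + 0.16500·260 + 0.33000·120 + 0.10725·70) / 0.22605 = 137.5275 / 0.22605 ≈ 608.4
  x_4 = (0.06900·240 + 0.12600·260 + 0.04650·120 + 0.43125·70) / 0.22605 = 85.0875 / 0.22605 ≈ 376.4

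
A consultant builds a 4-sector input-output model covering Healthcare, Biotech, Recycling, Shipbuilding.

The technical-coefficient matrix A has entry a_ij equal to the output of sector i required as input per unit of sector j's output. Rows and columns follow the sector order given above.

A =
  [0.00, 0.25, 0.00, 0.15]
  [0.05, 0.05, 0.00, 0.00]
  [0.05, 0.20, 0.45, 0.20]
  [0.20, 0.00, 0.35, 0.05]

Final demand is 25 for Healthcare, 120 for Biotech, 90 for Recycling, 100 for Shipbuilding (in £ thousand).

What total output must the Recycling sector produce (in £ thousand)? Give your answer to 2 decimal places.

I − A =
  [   1.00    -0.25     0.00    -0.15]
  [  -0.05     0.95     0.00     0.00]
  [  -0.05    -0.20     0.55    -0.20]
  [  -0.20     0.00    -0.35     0.95]
Compute the cofactors C_ij = (−1)^(i+j)·(3×3 minor ij) of I−A; the adjugate is their transpose:
adj(I−A) = Cᵀ =
  [ 0.429875   0.123625   0.049875   0.078375]
  [ 0.022625   0.433375   0.002625   0.004125]
  [ 0.092625   0.205875   0.862125   0.196125]
  [ 0.124625   0.101875   0.328125   0.515625]
det(I−A) = Σ_j (I−A)_1j·C_1j = (1.00)(0.429875) + (-0.25)(0.022625) + (0.00)(0.092625) + (-0.15)(0.124625) = 0.405525
(I − A)⁻¹ = adj(I−A) / det(I−A) ≈
  [   1.0600     0.3049     0.1230     0.1933]
  [   0.0558     1.0687     0.0065     0.0102]
  [   0.2284     0.5077     2.1259     0.4836]
  [   0.3073     0.2512     0.8091     1.2715]
x = (I − A)⁻¹ d = adj(I−A)·d / det(I−A), with det(I−A) = 0.405525:
  x_H = (0.429875·25 + 0.123625·120 + 0.049875·90 + 0.078375·100) / 0.405525 = 37.908125 / 0.405525 ≈ 93.48
  x_B = (0.022625·25 + 0.433375·120 + 0.002625·90 + 0.004125·100) / 0.405525 = 53.219375 / 0.405525 ≈ 131.24
  x_R = (0.092625·25 + 0.205875·120 + 0.862125·90 + 0.196125·100) / 0.405525 = 124.224375 / 0.405525 ≈ 306.33
  x_S = (0.124625·25 + 0.101875·120 + 0.328125·90 + 0.515625·100) / 0.405525 = 96.434375 / 0.405525 ≈ 237.80

x_R = 306.33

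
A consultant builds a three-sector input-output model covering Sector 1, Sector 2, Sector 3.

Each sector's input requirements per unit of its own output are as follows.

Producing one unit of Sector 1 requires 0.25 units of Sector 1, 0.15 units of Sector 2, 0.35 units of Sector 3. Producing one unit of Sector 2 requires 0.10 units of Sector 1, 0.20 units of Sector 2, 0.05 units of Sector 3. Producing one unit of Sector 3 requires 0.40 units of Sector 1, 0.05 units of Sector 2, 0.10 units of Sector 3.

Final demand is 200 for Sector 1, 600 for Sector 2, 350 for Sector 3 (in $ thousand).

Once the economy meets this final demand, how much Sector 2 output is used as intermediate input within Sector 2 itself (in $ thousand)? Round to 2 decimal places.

z_22 = 189.09

I − A =
  [   0.75    -0.10    -0.40]
  [  -0.15     0.80    -0.05]
  [  -0.35    -0.05     0.90]
Cofactors of I−A, C_ij = (−1)^(i+j)·(minor ij) (rows/columns in the sector order above):
  C_11 = (0.80)(0.90) − (-0.05)(-0.05) = 0.7175
  C_12 = −[(-0.15)(0.90) − (-0.05)(-0.35)] = 0.1525
  C_13 = (-0.15)(-0.05) − (0.80)(-0.35) = 0.2875
  C_21 = −[(-0.10)(0.90) − (-0.40)(-0.05)] = 0.1100
  C_22 = (0.75)(0.90) − (-0.40)(-0.35) = 0.5350
  C_23 = −[(0.75)(-0.05) − (-0.10)(-0.35)] = 0.0725
  C_31 = (-0.10)(-0.05) − (-0.40)(0.80) = 0.3250
  C_32 = −[(0.75)(-0.05) − (-0.40)(-0.15)] = 0.0975
  C_33 = (0.75)(0.80) − (-0.10)(-0.15) = 0.5850
det(I−A) = Σ_j (I−A)_1j·C_1j = (0.75)(0.7175) + (-0.10)(0.1525) + (-0.40)(0.2875) = 0.407875
adj(I−A) = Cᵀ =
  [ 0.7175   0.1100   0.3250]
  [ 0.1525   0.5350   0.0975]
  [ 0.2875   0.0725   0.5850]
(I − A)⁻¹ = adj(I−A) / det(I−A) ≈
  [   1.7591     0.2697     0.7968]
  [   0.3739     1.3117     0.2390]
  [   0.7049     0.1778     1.4343]
First solve x = (I − A)⁻¹ d = adj(I−A)·d / det(I−A); in particular x_2 = (0.1525·200 + 0.5350·600 + 0.0975·350) / 0.407875 = 385.625 / 0.407875 ≈ 945.4490.
Intermediate flow from 2 to 2: z_22 = a_22 · x_2 = 0.20 × 385.625 / 0.407875 = 77.125 / 0.407875 ≈ 189.09.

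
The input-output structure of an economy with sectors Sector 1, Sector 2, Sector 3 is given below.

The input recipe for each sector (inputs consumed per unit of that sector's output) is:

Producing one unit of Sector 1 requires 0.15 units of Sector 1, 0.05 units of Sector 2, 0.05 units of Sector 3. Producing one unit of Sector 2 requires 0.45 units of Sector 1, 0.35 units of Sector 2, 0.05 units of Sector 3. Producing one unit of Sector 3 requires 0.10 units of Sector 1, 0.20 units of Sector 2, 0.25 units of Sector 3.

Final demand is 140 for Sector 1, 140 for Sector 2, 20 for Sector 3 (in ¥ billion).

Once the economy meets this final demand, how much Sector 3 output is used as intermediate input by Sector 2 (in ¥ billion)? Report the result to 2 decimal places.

z_32 = 12.95

I − A =
  [   0.85    -0.45    -0.10]
  [  -0.05     0.65    -0.20]
  [  -0.05    -0.05     0.75]
Cofactors of I−A, C_ij = (−1)^(i+j)·(minor ij) (rows/columns in the sector order above):
  C_11 = (0.65)(0.75) − (-0.20)(-0.05) = 0.4775
  C_12 = −[(-0.05)(0.75) − (-0.20)(-0.05)] = 0.0475
  C_13 = (-0.05)(-0.05) − (0.65)(-0.05) = 0.0350
  C_21 = −[(-0.45)(0.75) − (-0.10)(-0.05)] = 0.3425
  C_22 = (0.85)(0.75) − (-0.10)(-0.05) = 0.6325
  C_23 = −[(0.85)(-0.05) − (-0.45)(-0.05)] = 0.0650
  C_31 = (-0.45)(-0.20) − (-0.10)(0.65) = 0.1550
  C_32 = −[(0.85)(-0.20) − (-0.10)(-0.05)] = 0.1750
  C_33 = (0.85)(0.65) − (-0.45)(-0.05) = 0.5300
det(I−A) = Σ_j (I−A)_1j·C_1j = (0.85)(0.4775) + (-0.45)(0.0475) + (-0.10)(0.0350) = 0.3810
adj(I−A) = Cᵀ =
  [ 0.4775   0.3425   0.1550]
  [ 0.0475   0.6325   0.1750]
  [ 0.0350   0.0650   0.5300]
(I − A)⁻¹ = adj(I−A) / det(I−A) ≈
  [   1.2533     0.8990     0.4068]
  [   0.1247     1.6601     0.4593]
  [   0.0919     0.1706     1.3911]
First solve x = (I − A)⁻¹ d = adj(I−A)·d / det(I−A); in particular x_2 = (0.0475·140 + 0.6325·140 + 0.1750·20) / 0.3810 = 98.70 / 0.3810 ≈ 259.0551.
Intermediate flow from 3 to 2: z_32 = a_32 · x_2 = 0.05 × 98.70 / 0.3810 = 4.935 / 0.3810 ≈ 12.95.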